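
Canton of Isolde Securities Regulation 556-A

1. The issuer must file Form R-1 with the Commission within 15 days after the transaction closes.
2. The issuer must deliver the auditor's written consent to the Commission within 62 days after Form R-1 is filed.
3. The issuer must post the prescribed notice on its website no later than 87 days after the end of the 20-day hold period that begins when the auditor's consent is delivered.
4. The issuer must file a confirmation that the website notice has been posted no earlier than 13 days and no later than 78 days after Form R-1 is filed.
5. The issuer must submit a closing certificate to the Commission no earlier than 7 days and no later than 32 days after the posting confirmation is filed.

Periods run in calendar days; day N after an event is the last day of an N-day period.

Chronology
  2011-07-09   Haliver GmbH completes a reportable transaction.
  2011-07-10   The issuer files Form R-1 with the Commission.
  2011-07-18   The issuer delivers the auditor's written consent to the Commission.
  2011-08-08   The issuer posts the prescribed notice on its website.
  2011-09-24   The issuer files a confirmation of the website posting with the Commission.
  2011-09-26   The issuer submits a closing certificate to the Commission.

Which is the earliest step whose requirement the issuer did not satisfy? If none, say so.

Step 5

(1) due by 2011-07-09 + 15 days = 2011-07-24; completed 2011-07-10, before the deadline.
(2) due by 2011-07-10 + 62 days = 2011-09-10; done 2011-07-18 — timely.
(3) due by 2011-08-07 + 87 days = 2011-11-02; 2011-08-08 is within that limit.
(4) the permitted window runs from 2011-07-10 + 13 = 2011-07-23 to 2011-07-10 + 78 = 2011-09-26; done 2011-09-24, which is between those dates.
(5) the permitted window runs from 2011-09-24 + 7 = 2011-10-01 to 2011-09-24 + 32 = 2011-10-26; 2011-09-26 is 5 days too early.
The analysis stops there.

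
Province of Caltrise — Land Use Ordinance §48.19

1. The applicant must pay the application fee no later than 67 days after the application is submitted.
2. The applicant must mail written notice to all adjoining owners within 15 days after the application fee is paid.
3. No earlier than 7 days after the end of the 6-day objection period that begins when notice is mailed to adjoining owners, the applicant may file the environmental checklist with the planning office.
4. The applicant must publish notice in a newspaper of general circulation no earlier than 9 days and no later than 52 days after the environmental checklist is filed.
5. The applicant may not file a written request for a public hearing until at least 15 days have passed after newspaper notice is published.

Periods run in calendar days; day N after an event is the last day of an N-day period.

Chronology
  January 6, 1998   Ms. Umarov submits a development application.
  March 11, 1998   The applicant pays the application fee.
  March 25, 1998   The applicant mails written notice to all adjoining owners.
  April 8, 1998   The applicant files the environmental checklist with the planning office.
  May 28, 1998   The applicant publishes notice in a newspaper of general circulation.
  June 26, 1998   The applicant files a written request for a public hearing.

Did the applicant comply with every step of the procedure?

Yes

Step 1: 67 days after January 6, 1998 (when the application is submitted) is March 14, 1998; done March 11, 1998 — timely.
Step 2: 15 days after March 11, 1998 (when the application fee is paid) is March 26, 1998; completed March 25, 1998, before the deadline.
Step 3: the earliest permitted date is 7 days after March 31, 1998 (end of the 6-day objection period, which began when notice is mailed to adjoining owners on March 25, 1998), i.e. April 7, 1998; April 8, 1998 is on or after that date.
Step 4: the window is 9–52 days after April 8, 1998 (when the environmental checklist is filed), so April 17, 1998 through May 30, 1998; done May 28, 1998 — within the window.
Step 5: the earliest permitted date is 15 days after May 28, 1998 (when newspaper notice is published), i.e. June 12, 1998; done June 26, 1998 — permitted.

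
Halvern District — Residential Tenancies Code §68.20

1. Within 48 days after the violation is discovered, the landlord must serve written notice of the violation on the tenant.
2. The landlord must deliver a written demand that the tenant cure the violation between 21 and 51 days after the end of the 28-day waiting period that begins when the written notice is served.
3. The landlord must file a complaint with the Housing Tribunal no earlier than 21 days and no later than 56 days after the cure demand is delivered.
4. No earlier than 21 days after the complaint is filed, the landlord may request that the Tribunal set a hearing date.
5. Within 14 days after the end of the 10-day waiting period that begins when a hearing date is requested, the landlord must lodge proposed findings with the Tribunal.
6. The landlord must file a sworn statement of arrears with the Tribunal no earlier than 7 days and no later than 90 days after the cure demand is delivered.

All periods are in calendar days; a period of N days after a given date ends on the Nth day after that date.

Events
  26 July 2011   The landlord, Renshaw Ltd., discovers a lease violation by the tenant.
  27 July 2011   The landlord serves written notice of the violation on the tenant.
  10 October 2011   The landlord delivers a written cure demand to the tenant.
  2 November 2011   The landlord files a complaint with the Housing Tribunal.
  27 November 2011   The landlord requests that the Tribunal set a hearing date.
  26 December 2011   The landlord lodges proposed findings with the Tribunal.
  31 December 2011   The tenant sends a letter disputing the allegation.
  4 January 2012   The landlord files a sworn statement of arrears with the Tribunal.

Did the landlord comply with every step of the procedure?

(1) due by 26 July 2011 + 48 days = 12 September 2011; completed 27 July 2011, before the deadline.
(2) the permitted window runs from 24 August 2011 + 21 = 14 September 2011 to 24 August 2011 + 51 = 14 October 2011; done 10 October 2011 — within the window.
(3) the permitted window runs from 10 October 2011 + 21 = 31 October 2011 to 10 October 2011 + 56 = 5 December 2011; done 2 November 2011 — within the window.
(4) permitted from 2 November 2011 + 21 days = 23 November 2011 onward; 27 November 2011 is on or after that date.
(5) due by 7 December 2011 + 14 days = 21 December 2011; 26 December 2011 misses that deadline by 5 days.

No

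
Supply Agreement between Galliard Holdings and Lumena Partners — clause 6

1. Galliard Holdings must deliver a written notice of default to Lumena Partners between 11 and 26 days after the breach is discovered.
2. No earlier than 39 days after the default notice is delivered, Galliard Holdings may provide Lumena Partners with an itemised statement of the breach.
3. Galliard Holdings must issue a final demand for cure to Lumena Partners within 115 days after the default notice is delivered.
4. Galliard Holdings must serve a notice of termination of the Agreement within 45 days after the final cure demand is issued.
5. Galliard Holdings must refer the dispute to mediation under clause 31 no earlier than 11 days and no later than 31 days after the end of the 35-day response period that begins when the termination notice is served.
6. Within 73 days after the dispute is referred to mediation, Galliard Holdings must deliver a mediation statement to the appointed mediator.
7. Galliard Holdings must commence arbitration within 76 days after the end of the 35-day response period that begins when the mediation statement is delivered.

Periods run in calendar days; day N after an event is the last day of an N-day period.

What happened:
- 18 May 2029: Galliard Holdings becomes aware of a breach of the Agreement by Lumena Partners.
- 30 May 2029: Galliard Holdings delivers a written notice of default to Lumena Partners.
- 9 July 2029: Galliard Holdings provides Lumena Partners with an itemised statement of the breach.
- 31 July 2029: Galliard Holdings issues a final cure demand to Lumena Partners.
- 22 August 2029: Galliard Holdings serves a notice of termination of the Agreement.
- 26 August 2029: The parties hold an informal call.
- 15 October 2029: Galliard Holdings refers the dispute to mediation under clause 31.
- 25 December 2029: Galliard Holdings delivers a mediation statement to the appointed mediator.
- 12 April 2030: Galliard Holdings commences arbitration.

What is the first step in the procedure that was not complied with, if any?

None — every step was satisfied

(1) the permitted window runs from 18 May 2029 + 11 = 29 May 2029 to 18 May 2029 + 26 = 13 June 2029; done 30 May 2029, which is between those dates.
(2) permitted from 30 May 2029 + 39 days = 8 July 2029 onward; 9 July 2029 is on or after that date.
(3) due by 30 May 2029 + 115 days = 22 September 2029; 31 July 2029 is within that limit.
(4) due by 31 July 2029 + 45 days = 14 September 2029; done 22 August 2029 — timely.
(5) the permitted window runs from 26 September 2029 + 11 = 7 October 2029 to 26 September 2029 + 31 = 27 October 2029; 15 October 2029 falls inside that range.
(6) due by 15 October 2029 + 73 days = 27 December 2029; completed 25 December 2029, before the deadline.
(7) due by 29 January 2030 + 76 days = 15 April 2030; done 12 April 2030 — timely.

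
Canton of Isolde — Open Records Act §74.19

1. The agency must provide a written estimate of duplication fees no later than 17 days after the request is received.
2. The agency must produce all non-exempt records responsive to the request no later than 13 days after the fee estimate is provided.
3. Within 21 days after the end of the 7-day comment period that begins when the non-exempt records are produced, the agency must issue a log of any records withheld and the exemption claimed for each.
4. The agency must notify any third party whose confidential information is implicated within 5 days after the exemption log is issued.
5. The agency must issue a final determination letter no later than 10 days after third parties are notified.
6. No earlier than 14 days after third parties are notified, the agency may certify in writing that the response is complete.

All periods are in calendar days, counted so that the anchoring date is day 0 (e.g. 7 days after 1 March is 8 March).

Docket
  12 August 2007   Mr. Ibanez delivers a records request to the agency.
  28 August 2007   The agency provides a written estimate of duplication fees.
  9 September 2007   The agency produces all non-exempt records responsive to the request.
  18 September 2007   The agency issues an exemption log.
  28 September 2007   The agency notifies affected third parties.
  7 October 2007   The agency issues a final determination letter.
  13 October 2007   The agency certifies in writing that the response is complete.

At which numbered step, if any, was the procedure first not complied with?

Step 4

Step 1: 17 days after 12 August 2007 (when the request is received) is 29 August 2007; completed 28 August 2007, before the deadline.
Step 2: 13 days after 28 August 2007 (when the fee estimate is provided) is 10 September 2007; done 9 September 2007 — timely.
Step 3: 21 days after 16 September 2007 (end of the 7-day comment period, which began when the non-exempt records are produced on 9 September 2007) is 7 October 2007; 18 September 2007 is within that limit.
Step 4: 5 days after 18 September 2007 (when the exemption log is issued) is 23 September 2007; not done until 28 September 2007, 5 days after the deadline.
Later steps need not be reached.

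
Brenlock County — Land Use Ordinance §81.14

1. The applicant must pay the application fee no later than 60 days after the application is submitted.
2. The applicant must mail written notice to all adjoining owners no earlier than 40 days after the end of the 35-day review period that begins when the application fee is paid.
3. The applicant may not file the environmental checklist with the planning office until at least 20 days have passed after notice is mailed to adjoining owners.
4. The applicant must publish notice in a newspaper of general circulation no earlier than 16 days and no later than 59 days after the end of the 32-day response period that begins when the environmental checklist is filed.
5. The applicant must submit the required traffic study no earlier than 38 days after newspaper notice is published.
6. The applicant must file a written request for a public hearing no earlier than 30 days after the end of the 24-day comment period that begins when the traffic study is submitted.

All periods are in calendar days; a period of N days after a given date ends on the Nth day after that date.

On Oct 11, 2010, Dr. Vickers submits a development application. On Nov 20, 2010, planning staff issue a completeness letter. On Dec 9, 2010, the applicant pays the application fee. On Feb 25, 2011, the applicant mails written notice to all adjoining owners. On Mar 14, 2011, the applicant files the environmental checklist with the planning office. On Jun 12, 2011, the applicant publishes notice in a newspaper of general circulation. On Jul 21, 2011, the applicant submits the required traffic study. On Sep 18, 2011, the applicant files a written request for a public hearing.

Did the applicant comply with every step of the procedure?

No

Step 1: 60 days after Oct 11, 2010 (when the application is submitted) is Dec 10, 2010; completed Dec 9, 2010, before the deadline.
Step 2: the earliest permitted date is 40 days after Jan 13, 2011 (end of the 35-day review period, which began when the application fee is paid on Dec 9, 2010), i.e. Feb 22, 2011; done Feb 25, 2011 — permitted.
Step 3: the earliest permitted date is 20 days after Feb 25, 2011 (when notice is mailed to adjoining owners), i.e. Mar 17, 2011; done Mar 14, 2011 — 3 days too early.
The procedure was therefore not followed at step 3.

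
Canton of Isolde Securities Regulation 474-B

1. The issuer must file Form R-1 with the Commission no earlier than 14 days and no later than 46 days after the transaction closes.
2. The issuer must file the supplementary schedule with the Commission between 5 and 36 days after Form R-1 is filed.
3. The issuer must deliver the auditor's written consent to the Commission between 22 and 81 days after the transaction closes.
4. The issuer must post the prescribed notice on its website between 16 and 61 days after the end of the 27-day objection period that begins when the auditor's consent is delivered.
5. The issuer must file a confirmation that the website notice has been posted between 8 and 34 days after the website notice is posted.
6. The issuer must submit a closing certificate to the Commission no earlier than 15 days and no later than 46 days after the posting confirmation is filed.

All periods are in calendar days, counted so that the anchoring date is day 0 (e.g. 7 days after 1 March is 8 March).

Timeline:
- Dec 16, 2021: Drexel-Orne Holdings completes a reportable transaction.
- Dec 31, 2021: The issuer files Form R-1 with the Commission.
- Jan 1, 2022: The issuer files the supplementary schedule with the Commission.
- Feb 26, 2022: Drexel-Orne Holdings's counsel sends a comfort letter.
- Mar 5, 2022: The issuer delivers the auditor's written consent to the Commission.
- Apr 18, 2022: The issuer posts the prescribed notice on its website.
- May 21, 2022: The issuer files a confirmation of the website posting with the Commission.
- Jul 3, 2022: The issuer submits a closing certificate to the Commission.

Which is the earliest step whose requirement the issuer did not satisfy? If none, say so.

Step 1 — 14 and 46 days from Dec 16, 2021 (when the transaction closes) are Dec 30, 2021 and Jan 31, 2022 respectively; done Dec 31, 2021, which is between those dates.
Step 2 — 5 and 36 days from Dec 31, 2021 (when Form R-1 is filed) are Jan 5, 2022 and Feb 5, 2022 respectively; Jan 1, 2022 is 4 days too early.
The procedure was therefore not followed at step 2.

Step 2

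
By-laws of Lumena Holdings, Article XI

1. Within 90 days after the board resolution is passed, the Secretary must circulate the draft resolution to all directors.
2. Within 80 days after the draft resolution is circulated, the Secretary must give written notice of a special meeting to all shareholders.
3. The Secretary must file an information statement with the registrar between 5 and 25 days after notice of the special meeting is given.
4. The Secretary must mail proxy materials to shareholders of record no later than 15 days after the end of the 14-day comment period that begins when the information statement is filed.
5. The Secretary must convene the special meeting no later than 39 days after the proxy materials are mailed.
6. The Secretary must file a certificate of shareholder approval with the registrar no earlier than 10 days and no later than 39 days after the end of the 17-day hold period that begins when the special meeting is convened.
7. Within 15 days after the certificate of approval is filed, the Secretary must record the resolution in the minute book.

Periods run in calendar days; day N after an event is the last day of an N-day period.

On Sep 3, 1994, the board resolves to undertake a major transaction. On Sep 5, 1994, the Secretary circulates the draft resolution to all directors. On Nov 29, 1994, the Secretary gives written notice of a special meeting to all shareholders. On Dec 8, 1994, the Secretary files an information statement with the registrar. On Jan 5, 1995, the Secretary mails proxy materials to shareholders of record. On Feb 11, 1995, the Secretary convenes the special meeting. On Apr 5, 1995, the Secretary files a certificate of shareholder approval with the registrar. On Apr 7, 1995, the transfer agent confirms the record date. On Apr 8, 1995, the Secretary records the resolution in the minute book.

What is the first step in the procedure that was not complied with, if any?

Step 2

Step 1: 90 days after Sep 3, 1994 (when the board resolution is passed) is Dec 2, 1994; Sep 5, 1994 is within that limit.
Step 2: 80 days after Sep 5, 1994 (when the draft resolution is circulated) is Nov 24, 1994; not done until Nov 29, 1994, 5 days after the deadline.
Later steps need not be reached.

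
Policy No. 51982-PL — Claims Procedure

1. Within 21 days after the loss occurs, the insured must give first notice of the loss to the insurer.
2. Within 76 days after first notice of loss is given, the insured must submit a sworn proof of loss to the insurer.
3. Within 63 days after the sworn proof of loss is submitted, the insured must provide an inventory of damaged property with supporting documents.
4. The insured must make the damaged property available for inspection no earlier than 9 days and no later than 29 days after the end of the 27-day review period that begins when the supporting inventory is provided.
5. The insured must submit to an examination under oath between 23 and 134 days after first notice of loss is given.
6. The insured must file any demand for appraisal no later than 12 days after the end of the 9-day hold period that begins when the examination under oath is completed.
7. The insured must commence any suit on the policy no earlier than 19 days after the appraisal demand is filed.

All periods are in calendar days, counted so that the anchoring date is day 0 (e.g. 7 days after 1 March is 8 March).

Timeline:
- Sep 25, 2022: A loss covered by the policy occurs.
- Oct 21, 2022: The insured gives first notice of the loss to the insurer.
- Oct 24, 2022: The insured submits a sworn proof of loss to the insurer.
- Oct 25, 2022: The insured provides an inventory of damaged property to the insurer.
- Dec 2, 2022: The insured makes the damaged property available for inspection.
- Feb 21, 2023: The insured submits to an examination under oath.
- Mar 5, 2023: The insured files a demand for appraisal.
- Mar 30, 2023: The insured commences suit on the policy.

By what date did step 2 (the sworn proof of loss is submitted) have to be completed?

Jan 5, 2023

Step 2 runs from Oct 21, 2022, when first notice of loss is given. 76 days after Oct 21, 2022 is Jan 5, 2023.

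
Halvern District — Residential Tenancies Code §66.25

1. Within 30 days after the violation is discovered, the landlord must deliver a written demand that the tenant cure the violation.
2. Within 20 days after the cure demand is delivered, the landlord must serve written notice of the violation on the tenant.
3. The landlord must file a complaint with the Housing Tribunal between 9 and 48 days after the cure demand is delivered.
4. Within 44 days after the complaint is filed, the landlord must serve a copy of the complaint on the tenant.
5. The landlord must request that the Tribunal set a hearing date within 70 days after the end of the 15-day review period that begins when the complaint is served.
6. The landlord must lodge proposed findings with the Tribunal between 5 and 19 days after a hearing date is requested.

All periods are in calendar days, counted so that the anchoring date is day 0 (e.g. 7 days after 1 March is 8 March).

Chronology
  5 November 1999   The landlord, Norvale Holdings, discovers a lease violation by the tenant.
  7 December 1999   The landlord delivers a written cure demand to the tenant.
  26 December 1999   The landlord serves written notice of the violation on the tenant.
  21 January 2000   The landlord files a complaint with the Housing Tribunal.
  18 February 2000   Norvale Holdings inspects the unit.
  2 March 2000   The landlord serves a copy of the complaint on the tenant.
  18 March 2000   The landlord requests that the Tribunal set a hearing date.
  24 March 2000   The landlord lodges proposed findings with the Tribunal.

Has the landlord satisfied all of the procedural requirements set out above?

(1) due by 5 November 1999 + 30 days = 5 December 1999; 7 December 1999 misses that deadline by 2 days.
No need to go further; step 1 was not satisfied.

No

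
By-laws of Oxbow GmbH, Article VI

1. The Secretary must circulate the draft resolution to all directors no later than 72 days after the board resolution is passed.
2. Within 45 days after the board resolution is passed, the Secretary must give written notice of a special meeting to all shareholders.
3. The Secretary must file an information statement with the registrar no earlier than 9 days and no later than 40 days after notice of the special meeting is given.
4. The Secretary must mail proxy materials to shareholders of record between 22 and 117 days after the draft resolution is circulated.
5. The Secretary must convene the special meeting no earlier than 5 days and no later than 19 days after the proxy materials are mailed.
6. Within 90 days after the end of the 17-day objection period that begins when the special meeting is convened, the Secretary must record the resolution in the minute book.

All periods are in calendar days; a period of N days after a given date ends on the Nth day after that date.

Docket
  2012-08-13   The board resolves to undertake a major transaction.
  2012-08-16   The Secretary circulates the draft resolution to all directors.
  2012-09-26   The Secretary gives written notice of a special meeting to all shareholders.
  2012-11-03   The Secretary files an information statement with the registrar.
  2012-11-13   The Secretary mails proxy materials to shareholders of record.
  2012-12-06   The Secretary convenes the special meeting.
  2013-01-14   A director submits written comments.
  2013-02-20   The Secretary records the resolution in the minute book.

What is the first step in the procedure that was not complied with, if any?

(1) due by 2012-08-13 + 72 days = 2012-10-24; done 2012-08-16 — timely.
(2) due by 2012-08-13 + 45 days = 2012-09-27; completed 2012-09-26, before the deadline.
(3) the permitted window runs from 2012-09-26 + 9 = 2012-10-05 to 2012-09-26 + 40 = 2012-11-05; done 2012-11-03, which is between those dates.
(4) the permitted window runs from 2012-08-16 + 22 = 2012-09-07 to 2012-08-16 + 117 = 2012-12-11; done 2012-11-13, which is between those dates.
(5) the permitted window runs from 2012-11-13 + 5 = 2012-11-18 to 2012-11-13 + 19 = 2012-12-02; 2012-12-06 is 4 days past the end of the window.

Step 5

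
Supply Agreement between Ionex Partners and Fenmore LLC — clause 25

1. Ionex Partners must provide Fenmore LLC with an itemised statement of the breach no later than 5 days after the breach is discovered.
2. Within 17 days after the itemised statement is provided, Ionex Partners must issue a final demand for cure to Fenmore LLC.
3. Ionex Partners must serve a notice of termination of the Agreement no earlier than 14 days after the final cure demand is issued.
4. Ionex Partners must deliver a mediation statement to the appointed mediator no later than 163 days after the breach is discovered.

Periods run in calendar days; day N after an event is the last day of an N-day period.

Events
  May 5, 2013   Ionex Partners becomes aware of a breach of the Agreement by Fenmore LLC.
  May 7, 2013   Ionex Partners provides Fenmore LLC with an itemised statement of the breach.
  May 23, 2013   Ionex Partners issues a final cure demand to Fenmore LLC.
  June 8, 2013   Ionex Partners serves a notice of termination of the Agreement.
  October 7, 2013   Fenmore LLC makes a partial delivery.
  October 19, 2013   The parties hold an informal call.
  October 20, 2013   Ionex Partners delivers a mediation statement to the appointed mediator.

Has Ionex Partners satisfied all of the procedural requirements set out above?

No

(1) due by May 5, 2013 + 5 days = May 10, 2013; completed May 7, 2013, before the deadline.
(2) due by May 7, 2013 + 17 days = May 24, 2013; completed May 23, 2013, before the deadline.
(3) permitted from May 23, 2013 + 14 days = June 6, 2013 onward; June 8, 2013 is on or after that date.
(4) due by May 5, 2013 + 163 days = October 15, 2013; done October 20, 2013 — 5 days late.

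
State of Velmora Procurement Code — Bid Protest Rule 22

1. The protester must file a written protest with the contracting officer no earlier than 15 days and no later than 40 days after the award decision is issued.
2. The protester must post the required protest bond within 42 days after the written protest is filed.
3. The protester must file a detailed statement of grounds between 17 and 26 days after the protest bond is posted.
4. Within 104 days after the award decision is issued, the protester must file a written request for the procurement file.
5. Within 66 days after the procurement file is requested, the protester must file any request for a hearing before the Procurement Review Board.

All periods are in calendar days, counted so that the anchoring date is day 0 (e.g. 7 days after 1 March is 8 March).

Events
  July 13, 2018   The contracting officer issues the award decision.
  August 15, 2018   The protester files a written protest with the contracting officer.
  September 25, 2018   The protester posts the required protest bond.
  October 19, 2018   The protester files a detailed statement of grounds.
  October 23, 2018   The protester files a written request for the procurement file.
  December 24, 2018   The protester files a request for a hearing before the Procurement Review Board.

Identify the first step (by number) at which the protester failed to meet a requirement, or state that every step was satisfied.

None — every step was satisfied

Step 1: the window is 15–40 days after July 13, 2018 (when the award decision is issued), so July 28, 2018 through August 22, 2018; August 15, 2018 falls inside that range.
Step 2: 42 days after August 15, 2018 (when the written protest is filed) is September 26, 2018; completed September 25, 2018, before the deadline.
Step 3: the window is 17–26 days after September 25, 2018 (when the protest bond is posted), so October 12, 2018 through October 21, 2018; done October 19, 2018, which is between those dates.
Step 4: 104 days after July 13, 2018 (when the award decision is issued) is October 25, 2018; done October 23, 2018 — timely.
Step 5: 66 days after October 23, 2018 (when the procurement file is requested) is December 28, 2018; completed December 24, 2018, before the deadline.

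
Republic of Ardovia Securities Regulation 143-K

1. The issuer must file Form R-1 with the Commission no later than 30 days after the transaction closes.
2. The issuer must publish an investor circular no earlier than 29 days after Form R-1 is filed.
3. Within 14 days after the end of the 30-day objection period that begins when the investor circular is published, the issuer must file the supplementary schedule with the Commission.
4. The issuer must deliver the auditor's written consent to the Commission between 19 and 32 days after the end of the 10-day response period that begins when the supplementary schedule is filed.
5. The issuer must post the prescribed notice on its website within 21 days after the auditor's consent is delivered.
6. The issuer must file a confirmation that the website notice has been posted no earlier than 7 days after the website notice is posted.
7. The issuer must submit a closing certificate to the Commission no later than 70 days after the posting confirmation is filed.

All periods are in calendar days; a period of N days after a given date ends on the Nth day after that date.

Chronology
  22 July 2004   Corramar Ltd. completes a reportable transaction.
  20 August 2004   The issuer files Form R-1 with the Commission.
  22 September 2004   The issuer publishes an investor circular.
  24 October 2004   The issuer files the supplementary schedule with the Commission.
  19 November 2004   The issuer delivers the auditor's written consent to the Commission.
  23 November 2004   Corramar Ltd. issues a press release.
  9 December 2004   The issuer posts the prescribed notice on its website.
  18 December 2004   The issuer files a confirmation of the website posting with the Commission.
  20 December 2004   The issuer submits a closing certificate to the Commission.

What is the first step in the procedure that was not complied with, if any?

Step 1 — counting 30 days from 22 July 2004 (when the transaction closes) gives a deadline of 21 August 2004; completed 20 August 2004, before the deadline.
Step 2 — must wait 29 days from 20 August 2004 (when Form R-1 is filed), so not before 18 September 2004; done 22 September 2004, after the minimum wait.
Step 3 — counting 14 days from 22 October 2004 (end of the 30-day objection period, which began when the investor circular is published on 22 September 2004) gives a deadline of 5 November 2004; completed 24 October 2004, before the deadline.
Step 4 — 19 and 32 days from 3 November 2004 (end of the 10-day response period, which began when the supplementary schedule is filed on 24 October 2004) are 22 November 2004 and 5 December 2004 respectively; 19 November 2004 is 3 days too early.
The procedure was therefore not followed at step 4.

Step 4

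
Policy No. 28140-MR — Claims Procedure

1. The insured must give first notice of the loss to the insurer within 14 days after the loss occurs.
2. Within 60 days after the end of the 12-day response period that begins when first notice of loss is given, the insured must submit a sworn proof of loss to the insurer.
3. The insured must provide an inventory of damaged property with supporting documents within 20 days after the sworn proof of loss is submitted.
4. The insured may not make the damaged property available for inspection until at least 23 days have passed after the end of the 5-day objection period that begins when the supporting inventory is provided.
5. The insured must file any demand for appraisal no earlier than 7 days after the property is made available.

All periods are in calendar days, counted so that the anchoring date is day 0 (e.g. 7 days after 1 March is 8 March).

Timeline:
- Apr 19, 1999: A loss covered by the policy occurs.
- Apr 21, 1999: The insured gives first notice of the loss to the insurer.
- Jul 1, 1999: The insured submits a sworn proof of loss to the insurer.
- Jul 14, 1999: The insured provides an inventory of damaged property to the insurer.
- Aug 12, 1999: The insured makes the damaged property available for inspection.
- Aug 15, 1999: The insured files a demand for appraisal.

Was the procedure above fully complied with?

No

Step 1 — counting 14 days from Apr 19, 1999 (when the loss occurs) gives a deadline of May 3, 1999; Apr 21, 1999 is within that limit.
Step 2 — counting 60 days from May 3, 1999 (end of the 12-day response period, which began when first notice of loss is given on Apr 21, 1999) gives a deadline of Jul 2, 1999; done Jul 1, 1999 — timely.
Step 3 — counting 20 days from Jul 1, 1999 (when the sworn proof of loss is submitted) gives a deadline of Jul 21, 1999; done Jul 14, 1999 — timely.
Step 4 — must wait 23 days from Jul 19, 1999 (end of the 5-day objection period, which began when the supporting inventory is provided on Jul 14, 1999), so not before Aug 11, 1999; Aug 12, 1999 is on or after that date.
Step 5 — must wait 7 days from Aug 12, 1999 (when the property is made available), so not before Aug 19, 1999; done Aug 15, 1999 — 4 days too early.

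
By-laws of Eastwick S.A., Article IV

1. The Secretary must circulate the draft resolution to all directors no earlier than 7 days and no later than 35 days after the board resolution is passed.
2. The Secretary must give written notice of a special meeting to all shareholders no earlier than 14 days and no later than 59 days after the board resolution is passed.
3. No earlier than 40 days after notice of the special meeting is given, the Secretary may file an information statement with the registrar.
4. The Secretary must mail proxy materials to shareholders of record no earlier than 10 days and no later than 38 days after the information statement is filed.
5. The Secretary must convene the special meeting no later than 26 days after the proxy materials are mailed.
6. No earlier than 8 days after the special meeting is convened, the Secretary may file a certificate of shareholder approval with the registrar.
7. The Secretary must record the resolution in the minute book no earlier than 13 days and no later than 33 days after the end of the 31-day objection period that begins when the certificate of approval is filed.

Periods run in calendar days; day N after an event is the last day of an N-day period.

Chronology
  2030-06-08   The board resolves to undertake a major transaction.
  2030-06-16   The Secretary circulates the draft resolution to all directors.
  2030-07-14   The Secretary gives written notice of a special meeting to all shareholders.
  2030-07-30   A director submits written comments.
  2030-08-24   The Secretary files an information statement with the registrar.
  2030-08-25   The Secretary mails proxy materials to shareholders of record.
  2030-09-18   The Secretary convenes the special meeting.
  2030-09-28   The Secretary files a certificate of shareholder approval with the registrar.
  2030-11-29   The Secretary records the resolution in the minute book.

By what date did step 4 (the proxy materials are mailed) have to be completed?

Step 4 runs from 2030-08-24, when the information statement is filed. The window is 10–38 days after 2030-08-24; it closes on 2030-10-01.

2030-10-01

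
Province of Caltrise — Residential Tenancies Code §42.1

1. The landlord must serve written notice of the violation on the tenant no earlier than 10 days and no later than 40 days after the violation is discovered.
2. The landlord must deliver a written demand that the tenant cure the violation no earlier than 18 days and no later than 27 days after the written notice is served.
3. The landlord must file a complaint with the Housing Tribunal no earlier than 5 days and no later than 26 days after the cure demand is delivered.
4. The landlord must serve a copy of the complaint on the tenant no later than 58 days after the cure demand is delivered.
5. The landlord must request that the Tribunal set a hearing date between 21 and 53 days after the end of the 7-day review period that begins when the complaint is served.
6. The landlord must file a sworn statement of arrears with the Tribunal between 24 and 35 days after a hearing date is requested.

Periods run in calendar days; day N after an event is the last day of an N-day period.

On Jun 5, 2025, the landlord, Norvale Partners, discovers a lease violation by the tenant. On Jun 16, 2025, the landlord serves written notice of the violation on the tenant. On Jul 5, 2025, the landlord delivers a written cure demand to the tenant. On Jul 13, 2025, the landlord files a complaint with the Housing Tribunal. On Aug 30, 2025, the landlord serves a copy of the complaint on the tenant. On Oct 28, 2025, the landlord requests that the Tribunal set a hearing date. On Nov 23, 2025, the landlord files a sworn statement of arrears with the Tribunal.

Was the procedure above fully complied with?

Yes

(1) the permitted window runs from Jun 5, 2025 + 10 = Jun 15, 2025 to Jun 5, 2025 + 40 = Jul 15, 2025; done Jun 16, 2025 — within the window.
(2) the permitted window runs from Jun 16, 2025 + 18 = Jul 4, 2025 to Jun 16, 2025 + 27 = Jul 13, 2025; done Jul 5, 2025, which is between those dates.
(3) the permitted window runs from Jul 5, 2025 + 5 = Jul 10, 2025 to Jul 5, 2025 + 26 = Jul 31, 2025; Jul 13, 2025 falls inside that range.
(4) due by Jul 5, 2025 + 58 days = Sep 1, 2025; Aug 30, 2025 is within that limit.
(5) the permitted window runs from Sep 6, 2025 + 21 = Sep 27, 2025 to Sep 6, 2025 + 53 = Oct 29, 2025; Oct 28, 2025 falls inside that range.
(6) the permitted window runs from Oct 28, 2025 + 24 = Nov 21, 2025 to Oct 28, 2025 + 35 = Dec 2, 2025; done Nov 23, 2025 — within the window.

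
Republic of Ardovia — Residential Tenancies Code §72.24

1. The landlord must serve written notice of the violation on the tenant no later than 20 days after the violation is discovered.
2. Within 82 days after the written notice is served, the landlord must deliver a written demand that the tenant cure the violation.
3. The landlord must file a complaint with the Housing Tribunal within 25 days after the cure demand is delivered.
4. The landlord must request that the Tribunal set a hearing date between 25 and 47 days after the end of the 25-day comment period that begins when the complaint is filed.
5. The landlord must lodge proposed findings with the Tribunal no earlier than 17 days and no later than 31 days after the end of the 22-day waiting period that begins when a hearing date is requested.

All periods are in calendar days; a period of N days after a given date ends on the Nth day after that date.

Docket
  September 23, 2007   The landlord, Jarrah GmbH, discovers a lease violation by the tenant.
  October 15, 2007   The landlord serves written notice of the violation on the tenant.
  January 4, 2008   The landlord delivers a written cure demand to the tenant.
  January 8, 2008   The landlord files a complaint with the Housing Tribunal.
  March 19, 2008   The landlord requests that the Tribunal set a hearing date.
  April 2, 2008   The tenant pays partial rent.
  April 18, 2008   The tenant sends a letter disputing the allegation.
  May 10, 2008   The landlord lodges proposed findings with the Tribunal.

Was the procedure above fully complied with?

No

(1) due by September 23, 2007 + 20 days = October 13, 2007; October 15, 2007 misses that deadline by 2 days.
The procedure was therefore not followed at step 1.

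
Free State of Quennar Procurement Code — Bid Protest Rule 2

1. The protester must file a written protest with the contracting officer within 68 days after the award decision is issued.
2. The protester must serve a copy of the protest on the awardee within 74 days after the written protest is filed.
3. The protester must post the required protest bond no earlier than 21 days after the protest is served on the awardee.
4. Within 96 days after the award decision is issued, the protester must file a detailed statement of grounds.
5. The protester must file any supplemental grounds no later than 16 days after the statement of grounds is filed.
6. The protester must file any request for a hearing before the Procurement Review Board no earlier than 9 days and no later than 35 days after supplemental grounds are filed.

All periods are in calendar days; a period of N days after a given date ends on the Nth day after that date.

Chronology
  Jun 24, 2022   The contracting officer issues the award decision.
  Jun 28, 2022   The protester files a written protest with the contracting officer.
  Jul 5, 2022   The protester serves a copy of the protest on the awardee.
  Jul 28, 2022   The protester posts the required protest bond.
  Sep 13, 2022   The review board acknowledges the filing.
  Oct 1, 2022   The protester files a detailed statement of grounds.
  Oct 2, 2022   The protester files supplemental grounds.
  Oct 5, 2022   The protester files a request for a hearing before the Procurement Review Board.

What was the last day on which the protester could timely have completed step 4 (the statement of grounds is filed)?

Sep 28, 2022

Step 4 runs from Jun 24, 2022, when the award decision is issued. 96 days after Jun 24, 2022 is Sep 28, 2022.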